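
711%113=33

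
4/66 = 2/33=0.06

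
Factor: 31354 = 2^1 * 61^1*257^1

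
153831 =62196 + 91635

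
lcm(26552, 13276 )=26552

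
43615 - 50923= -7308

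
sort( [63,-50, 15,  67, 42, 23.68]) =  [ - 50,15,23.68,42, 63, 67 ] 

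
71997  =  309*233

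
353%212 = 141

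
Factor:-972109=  - 29^1*33521^1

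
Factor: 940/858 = 2^1*3^(  -  1 )*5^1*11^( - 1)*13^(-1) * 47^1  =  470/429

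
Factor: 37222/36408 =2^( - 2)*3^( - 1)*41^( - 1) * 503^1 = 503/492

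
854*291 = 248514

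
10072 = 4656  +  5416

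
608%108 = 68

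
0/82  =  0 = 0.00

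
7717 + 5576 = 13293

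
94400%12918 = 3974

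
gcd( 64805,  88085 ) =5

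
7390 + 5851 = 13241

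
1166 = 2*583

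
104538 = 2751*38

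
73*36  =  2628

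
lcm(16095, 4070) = 354090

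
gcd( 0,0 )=0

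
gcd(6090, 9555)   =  105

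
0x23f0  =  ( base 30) A6K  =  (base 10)9200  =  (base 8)21760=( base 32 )8vg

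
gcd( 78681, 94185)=3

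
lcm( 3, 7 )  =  21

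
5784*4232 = 24477888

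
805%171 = 121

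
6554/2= 3277 = 3277.00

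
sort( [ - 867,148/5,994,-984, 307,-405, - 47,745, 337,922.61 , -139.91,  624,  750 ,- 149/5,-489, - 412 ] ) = [ - 984, - 867, - 489, - 412,-405,- 139.91, - 47 ,-149/5,148/5,307,337 , 624,  745,750, 922.61, 994] 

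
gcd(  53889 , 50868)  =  3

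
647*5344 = 3457568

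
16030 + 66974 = 83004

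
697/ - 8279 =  - 1 + 446/487 = - 0.08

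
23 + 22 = 45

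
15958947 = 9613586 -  - 6345361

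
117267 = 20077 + 97190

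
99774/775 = 99774/775=128.74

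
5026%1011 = 982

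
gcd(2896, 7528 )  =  8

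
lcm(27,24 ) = 216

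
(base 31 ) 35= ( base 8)142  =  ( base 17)5D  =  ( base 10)98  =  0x62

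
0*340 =0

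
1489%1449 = 40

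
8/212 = 2/53 = 0.04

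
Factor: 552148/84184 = 2^( - 1 )*17^(  -  1 ) *223^1 = 223/34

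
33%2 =1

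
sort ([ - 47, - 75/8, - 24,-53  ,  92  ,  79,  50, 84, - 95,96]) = [ - 95, - 53, - 47, - 24, - 75/8,  50, 79, 84,92,  96] 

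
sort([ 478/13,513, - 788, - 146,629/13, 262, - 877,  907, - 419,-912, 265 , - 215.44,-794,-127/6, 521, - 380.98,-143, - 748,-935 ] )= [ - 935,  -  912, - 877, -794, - 788,-748, - 419,-380.98, - 215.44,-146, - 143, - 127/6, 478/13,629/13,  262, 265, 513,521,907 ]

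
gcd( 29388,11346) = 186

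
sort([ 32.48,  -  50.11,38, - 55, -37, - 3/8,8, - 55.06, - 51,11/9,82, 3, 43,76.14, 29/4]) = [ - 55.06 , - 55 , - 51, - 50.11,  -  37  ,-3/8,11/9 , 3,29/4, 8,32.48,38, 43,  76.14 , 82 ] 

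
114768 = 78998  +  35770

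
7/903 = 1/129 = 0.01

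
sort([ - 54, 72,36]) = [ - 54,36, 72]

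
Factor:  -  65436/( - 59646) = 10906/9941 = 2^1* 7^1*19^1*41^1*9941^( - 1)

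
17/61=17/61 = 0.28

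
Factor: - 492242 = -2^1 * 246121^1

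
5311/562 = 9 + 253/562 = 9.45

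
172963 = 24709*7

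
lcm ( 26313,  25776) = 1263024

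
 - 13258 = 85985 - 99243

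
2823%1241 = 341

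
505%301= 204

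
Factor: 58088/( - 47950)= -212/175=- 2^2*5^( - 2)*7^( - 1 )*53^1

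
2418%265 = 33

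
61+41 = 102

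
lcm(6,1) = 6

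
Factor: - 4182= - 2^1*3^1 * 17^1 * 41^1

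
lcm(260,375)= 19500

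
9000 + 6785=15785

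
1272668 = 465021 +807647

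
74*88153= 6523322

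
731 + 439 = 1170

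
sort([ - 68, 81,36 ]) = [ - 68,36, 81 ] 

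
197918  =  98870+99048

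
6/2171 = 6/2171 = 0.00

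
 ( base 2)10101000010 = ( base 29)1HC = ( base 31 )1CD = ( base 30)1eq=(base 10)1346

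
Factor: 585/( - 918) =-2^( - 1) * 3^(- 1)*5^1*13^1*17^( - 1) = - 65/102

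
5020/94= 2510/47 = 53.40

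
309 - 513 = -204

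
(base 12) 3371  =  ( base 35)4MV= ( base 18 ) HAD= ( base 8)13105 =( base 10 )5701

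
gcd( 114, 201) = 3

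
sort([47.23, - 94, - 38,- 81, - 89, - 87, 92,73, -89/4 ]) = [ - 94, - 89, - 87, - 81, - 38,-89/4,47.23,73,92 ]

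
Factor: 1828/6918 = 914/3459 = 2^1*3^( - 1)* 457^1*1153^( - 1)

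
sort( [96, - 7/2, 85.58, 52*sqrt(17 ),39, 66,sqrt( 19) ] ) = [-7/2 , sqrt( 19),39, 66,85.58,96,52*sqrt( 17)]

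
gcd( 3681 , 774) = 9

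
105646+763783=869429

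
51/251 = 51/251= 0.20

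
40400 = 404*100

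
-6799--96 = -6703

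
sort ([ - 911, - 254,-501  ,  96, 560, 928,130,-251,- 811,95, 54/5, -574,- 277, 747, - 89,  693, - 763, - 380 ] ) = [  -  911,-811, - 763, - 574,-501, - 380, - 277, - 254,-251, - 89,54/5, 95, 96,130,560,693,747, 928]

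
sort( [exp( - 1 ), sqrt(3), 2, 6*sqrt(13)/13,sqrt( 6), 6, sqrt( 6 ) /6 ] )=[exp( - 1), sqrt( 6)/6, 6*sqrt(13)/13, sqrt( 3), 2, sqrt(6),6]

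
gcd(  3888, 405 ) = 81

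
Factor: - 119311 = -119311^1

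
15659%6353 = 2953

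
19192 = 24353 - 5161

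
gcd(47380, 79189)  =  23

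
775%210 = 145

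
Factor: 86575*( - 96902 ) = - 8389290650  =  - 2^1*5^2*13^1*3463^1*3727^1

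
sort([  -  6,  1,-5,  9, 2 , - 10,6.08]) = [ - 10, - 6, - 5 , 1,2 , 6.08,9] 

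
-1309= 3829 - 5138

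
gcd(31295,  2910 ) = 5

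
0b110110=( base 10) 54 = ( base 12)46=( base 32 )1M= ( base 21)2c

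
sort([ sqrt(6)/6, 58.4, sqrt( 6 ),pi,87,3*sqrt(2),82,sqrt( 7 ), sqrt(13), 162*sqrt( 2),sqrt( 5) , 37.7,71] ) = [ sqrt (6)/6, sqrt(  5),sqrt( 6 ), sqrt( 7), pi, sqrt(13),3*sqrt (2), 37.7,58.4, 71,82, 87,162*sqrt (2)]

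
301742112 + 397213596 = 698955708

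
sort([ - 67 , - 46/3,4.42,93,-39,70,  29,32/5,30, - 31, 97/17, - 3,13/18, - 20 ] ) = [ - 67, - 39,  -  31,-20, - 46/3, -3,13/18,  4.42, 97/17, 32/5, 29, 30,70, 93]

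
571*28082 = 16034822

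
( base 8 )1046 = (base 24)mm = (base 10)550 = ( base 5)4200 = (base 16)226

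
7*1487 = 10409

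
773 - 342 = 431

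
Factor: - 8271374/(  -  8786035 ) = 2^1*5^( - 1)*113^1*227^ (  -  1 )*7741^( - 1 )*36599^1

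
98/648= 49/324=0.15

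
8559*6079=52030161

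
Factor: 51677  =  31^1*1667^1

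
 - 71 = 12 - 83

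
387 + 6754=7141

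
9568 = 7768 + 1800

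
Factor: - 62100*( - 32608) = 2024956800 = 2^7*3^3 * 5^2 * 23^1 *1019^1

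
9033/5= 1806 + 3/5=1806.60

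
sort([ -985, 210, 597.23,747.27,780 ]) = [ - 985, 210, 597.23,747.27, 780]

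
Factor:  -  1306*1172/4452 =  - 382658/1113 = -2^1*3^ (-1)*7^(-1)*53^( - 1 )*293^1*653^1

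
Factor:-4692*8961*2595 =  - 2^2*3^3*5^1*17^1*23^1*29^1*103^1*173^1 = - 109106806140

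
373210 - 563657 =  - 190447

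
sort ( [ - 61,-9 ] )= [ - 61,-9 ]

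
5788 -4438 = 1350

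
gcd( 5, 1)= 1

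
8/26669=8/26669 = 0.00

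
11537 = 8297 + 3240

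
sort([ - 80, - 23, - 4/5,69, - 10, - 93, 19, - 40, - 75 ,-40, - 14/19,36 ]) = [ - 93, - 80 , - 75, - 40 , - 40, - 23, - 10, - 4/5,  -  14/19, 19 , 36,69]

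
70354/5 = 70354/5 = 14070.80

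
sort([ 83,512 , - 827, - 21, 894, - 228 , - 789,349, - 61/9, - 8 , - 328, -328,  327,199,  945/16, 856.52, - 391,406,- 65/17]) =[ - 827, -789,-391, - 328,-328,-228,  -  21, - 8,- 61/9, - 65/17, 945/16 , 83,199,  327,349,  406, 512,856.52,  894 ] 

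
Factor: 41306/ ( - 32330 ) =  - 5^( -1 )*19^1 *53^( - 1) *61^(-1 )*1087^1=-20653/16165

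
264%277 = 264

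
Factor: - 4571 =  - 7^1 * 653^1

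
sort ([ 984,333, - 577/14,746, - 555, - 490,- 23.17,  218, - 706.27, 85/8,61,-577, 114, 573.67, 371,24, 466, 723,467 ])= [ - 706.27, - 577, - 555, - 490, - 577/14, -23.17, 85/8, 24,61,114,218 , 333,371,466, 467,573.67,723,746,984 ]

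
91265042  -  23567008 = 67698034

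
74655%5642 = 1309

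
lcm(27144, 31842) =1655784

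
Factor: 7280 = 2^4*5^1*7^1*13^1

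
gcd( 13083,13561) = 1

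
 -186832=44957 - 231789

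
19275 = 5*3855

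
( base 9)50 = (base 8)55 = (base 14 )33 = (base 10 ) 45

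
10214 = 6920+3294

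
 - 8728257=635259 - 9363516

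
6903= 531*13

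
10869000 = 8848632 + 2020368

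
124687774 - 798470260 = - 673782486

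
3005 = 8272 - 5267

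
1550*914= 1416700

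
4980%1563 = 291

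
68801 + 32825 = 101626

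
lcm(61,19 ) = 1159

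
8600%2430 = 1310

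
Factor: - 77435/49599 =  - 3^( - 3) *5^1*11^( - 1 )*17^1 * 167^( - 1 )*911^1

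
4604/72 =63 + 17/18 = 63.94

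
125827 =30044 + 95783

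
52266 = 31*1686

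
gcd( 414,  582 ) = 6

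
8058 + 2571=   10629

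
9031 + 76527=85558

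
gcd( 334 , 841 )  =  1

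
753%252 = 249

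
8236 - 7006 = 1230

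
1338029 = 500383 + 837646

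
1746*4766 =8321436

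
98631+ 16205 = 114836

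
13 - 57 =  - 44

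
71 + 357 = 428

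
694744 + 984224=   1678968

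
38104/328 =116 + 7/41 = 116.17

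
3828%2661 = 1167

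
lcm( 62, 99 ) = 6138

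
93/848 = 93/848 = 0.11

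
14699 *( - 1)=-14699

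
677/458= 677/458 = 1.48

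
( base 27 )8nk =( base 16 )1949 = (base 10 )6473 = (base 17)156D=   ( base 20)G3D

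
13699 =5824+7875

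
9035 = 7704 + 1331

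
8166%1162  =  32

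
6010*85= 510850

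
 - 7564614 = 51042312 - 58606926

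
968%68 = 16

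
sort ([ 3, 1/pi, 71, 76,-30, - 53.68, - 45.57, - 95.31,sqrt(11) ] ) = [ - 95.31, - 53.68, - 45.57 , - 30 , 1/pi,3,sqrt( 11 ),71,76 ] 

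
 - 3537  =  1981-5518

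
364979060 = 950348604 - 585369544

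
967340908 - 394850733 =572490175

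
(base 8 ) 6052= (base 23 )5k9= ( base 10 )3114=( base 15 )DC9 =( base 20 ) 7fe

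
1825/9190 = 365/1838=0.20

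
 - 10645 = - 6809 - 3836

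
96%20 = 16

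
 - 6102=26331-32433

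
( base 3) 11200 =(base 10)126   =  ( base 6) 330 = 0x7E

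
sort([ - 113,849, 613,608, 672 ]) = [ - 113, 608, 613, 672, 849]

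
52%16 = 4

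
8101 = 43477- 35376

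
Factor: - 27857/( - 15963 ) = 89/51 = 3^( -1) * 17^( -1 ) * 89^1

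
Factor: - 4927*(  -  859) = 13^1*379^1 * 859^1 = 4232293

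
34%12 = 10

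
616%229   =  158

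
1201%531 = 139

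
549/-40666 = - 1 + 40117/40666 = - 0.01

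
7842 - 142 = 7700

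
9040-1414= 7626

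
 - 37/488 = -1 + 451/488= -  0.08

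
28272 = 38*744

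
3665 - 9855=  - 6190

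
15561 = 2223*7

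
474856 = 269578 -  - 205278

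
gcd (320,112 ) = 16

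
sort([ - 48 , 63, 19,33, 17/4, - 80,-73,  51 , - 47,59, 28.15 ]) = [  -  80, - 73, -48 , - 47, 17/4,19, 28.15,33,51, 59, 63 ] 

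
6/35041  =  6/35041 = 0.00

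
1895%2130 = 1895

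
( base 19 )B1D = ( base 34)3fp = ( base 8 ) 7643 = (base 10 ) 4003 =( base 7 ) 14446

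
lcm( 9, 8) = 72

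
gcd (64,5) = 1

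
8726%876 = 842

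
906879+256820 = 1163699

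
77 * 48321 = 3720717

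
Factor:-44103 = - 3^1*61^1*241^1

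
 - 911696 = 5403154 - 6314850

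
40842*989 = 40392738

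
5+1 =6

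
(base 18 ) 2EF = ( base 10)915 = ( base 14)495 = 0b1110010011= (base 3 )1020220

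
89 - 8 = 81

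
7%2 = 1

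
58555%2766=469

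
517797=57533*9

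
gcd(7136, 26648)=8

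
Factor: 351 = 3^3 * 13^1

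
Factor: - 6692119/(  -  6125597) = 7^1 * 359^1*367^( - 1)* 2663^1*16691^( - 1)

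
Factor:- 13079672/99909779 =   -  2^3*1634959^1 * 99909779^(  -  1 ) 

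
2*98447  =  196894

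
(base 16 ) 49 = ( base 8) 111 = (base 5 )243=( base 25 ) 2n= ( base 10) 73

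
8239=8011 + 228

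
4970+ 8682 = 13652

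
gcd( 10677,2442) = 3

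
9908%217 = 143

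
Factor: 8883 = 3^3 * 7^1 * 47^1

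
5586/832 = 2793/416=6.71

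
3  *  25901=77703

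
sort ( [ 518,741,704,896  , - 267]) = [ - 267 , 518,704,741,896]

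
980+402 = 1382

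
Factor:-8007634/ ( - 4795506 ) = 4003817/2397753 = 3^( - 2)*23^1 * 174079^1*266417^( - 1 ) 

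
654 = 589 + 65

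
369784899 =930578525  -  560793626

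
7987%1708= 1155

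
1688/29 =1688/29 = 58.21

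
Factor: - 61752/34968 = -47^( - 1)*  83^1 = -83/47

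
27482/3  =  27482/3 = 9160.67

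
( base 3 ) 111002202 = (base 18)1B8B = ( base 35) 7RV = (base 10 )9551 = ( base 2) 10010101001111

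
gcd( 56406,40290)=8058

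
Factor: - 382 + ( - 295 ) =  -677^1   =  - 677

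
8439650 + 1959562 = 10399212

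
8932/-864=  - 2233/216 = - 10.34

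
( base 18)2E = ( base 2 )110010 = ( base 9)55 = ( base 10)50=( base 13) 3b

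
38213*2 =76426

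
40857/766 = 53 + 259/766 = 53.34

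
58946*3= 176838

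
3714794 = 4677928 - 963134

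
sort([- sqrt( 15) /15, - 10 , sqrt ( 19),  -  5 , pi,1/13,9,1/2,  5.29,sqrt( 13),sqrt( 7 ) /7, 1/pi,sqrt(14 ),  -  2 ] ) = [ - 10,- 5, - 2, - sqrt( 15) /15, 1/13  ,  1/pi,sqrt( 7) /7,1/2, pi,  sqrt(13), sqrt( 14 ), sqrt(19), 5.29,9]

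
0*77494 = 0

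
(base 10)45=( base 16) 2d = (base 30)1F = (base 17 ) 2b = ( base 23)1m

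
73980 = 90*822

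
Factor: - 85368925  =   - 5^2 * 3414757^1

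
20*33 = 660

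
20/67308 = 5/16827 = 0.00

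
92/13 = 92/13 = 7.08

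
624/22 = 312/11 = 28.36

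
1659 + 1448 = 3107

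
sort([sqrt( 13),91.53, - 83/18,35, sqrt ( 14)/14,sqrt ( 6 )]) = [ - 83/18,sqrt(14) /14, sqrt(6), sqrt(13),35,91.53 ] 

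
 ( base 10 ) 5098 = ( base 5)130343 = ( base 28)6e2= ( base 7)20602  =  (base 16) 13ea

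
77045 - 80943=-3898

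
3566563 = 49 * 72787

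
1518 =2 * 759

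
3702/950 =3 + 426/475 = 3.90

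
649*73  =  47377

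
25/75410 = 5/15082= 0.00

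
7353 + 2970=10323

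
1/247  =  1/247 = 0.00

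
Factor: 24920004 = 2^2*3^1* 317^1*6551^1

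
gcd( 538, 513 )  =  1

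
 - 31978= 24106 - 56084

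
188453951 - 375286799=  - 186832848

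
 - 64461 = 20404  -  84865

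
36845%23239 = 13606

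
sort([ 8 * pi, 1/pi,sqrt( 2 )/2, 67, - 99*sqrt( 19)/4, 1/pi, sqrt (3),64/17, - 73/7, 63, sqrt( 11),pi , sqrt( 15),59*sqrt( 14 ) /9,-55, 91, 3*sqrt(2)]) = [ - 99*sqrt( 19)/4, - 55, -73/7,1/pi, 1/pi,sqrt( 2 ) /2, sqrt( 3),pi,sqrt( 11 ), 64/17, sqrt( 15),3 *sqrt (2),59*sqrt( 14)/9, 8*pi, 63, 67,91]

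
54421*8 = 435368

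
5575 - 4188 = 1387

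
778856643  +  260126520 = 1038983163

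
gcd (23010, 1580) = 10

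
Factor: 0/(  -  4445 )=0^1=0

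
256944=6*42824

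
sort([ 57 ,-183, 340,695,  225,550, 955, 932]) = [ - 183,  57, 225, 340,550, 695,932 , 955]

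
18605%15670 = 2935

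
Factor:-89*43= -3827 = -43^1 * 89^1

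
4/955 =4/955=0.00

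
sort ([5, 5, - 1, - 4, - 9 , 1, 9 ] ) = [ -9, - 4 , - 1, 1,5, 5  ,  9]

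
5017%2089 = 839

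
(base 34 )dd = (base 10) 455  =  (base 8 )707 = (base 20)12f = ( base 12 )31b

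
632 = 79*8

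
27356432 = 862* 31736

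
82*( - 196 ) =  - 16072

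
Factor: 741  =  3^1*13^1*19^1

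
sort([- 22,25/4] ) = [ - 22, 25/4] 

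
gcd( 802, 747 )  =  1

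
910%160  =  110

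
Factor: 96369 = 3^1*7^1*13^1*353^1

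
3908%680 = 508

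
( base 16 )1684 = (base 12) 3404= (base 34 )4xi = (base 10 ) 5764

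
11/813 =11/813 = 0.01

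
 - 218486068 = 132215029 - 350701097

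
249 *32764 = 8158236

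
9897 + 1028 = 10925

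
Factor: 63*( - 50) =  - 3150 = - 2^1 *3^2*5^2*7^1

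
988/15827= 52/833  =  0.06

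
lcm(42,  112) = 336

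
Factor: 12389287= 71^1*211^1*827^1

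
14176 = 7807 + 6369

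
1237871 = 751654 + 486217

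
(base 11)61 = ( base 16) 43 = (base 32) 23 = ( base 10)67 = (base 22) 31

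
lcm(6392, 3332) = 313208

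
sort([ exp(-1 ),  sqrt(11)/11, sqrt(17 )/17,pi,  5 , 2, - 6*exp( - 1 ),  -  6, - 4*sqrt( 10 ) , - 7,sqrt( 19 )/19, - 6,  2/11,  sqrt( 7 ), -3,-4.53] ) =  [ - 4*sqrt( 10 ), - 7, - 6, - 6,-4.53, - 3,- 6*exp( - 1 ),2/11, sqrt(19 ) /19,  sqrt(17) /17, sqrt( 11) /11, exp( - 1),  2,  sqrt( 7) , pi , 5 ]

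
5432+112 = 5544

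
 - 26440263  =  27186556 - 53626819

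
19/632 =19/632  =  0.03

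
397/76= 397/76 = 5.22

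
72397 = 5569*13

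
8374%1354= 250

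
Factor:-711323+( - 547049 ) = - 1258372= - 2^2*41^1* 7673^1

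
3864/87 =44 + 12/29 = 44.41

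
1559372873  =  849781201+709591672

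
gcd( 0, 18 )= 18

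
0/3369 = 0 = 0.00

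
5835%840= 795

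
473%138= 59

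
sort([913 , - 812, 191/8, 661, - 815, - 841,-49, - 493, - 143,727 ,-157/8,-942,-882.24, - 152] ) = [ -942, - 882.24,  -  841,-815, -812, - 493,-152,- 143, - 49, - 157/8 , 191/8,  661,727,913]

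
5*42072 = 210360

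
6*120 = 720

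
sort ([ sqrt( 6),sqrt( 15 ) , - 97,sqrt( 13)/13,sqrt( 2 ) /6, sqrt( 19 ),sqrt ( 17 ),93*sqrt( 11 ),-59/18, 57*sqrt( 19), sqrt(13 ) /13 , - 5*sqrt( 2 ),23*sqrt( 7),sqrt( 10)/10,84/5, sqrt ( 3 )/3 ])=[  -  97, - 5*sqrt (2),-59/18, sqrt(2)/6,  sqrt( 13)/13, sqrt( 13)/13,sqrt( 10)/10,sqrt(3)/3,sqrt( 6),sqrt(15),sqrt ( 17 ),sqrt( 19 ), 84/5,23*sqrt(7),57*sqrt( 19),93* sqrt( 11)]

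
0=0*97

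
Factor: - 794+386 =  - 2^3*3^1*17^1   =  - 408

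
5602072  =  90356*62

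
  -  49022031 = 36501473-85523504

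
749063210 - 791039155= -41975945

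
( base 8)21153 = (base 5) 240221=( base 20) 120b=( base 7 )34455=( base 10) 8811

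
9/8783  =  9/8783 =0.00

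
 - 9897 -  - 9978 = 81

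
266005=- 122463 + 388468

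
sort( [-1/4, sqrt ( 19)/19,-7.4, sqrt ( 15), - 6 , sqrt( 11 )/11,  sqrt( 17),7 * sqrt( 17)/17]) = [ - 7.4,-6, - 1/4, sqrt( 19)/19, sqrt (11 ) /11,7* sqrt( 17 )/17,sqrt(15) , sqrt( 17)]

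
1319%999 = 320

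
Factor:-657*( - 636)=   417852 =2^2*3^3*53^1  *73^1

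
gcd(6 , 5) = 1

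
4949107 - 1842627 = 3106480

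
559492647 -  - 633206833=1192699480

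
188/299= 188/299 = 0.63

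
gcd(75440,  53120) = 80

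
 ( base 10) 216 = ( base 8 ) 330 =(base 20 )AG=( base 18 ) c0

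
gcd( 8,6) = 2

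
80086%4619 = 1563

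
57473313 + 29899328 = 87372641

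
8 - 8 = 0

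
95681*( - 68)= - 6506308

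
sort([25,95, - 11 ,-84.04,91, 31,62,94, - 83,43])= [ - 84.04, - 83, - 11, 25,31,43,62,  91,94,95 ]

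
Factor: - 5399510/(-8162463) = 2^1 * 3^( -1) * 5^1*29^1* 43^1*433^1 * 2720821^( - 1 )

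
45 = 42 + 3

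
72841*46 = 3350686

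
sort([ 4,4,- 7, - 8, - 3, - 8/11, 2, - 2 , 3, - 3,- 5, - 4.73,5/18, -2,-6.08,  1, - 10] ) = [  -  10, - 8, -7,  -  6.08,  -  5, - 4.73,-3, -3, - 2, - 2,  -  8/11,5/18,1,2 , 3,4, 4 ] 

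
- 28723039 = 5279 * ( - 5441) 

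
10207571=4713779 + 5493792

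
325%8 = 5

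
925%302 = 19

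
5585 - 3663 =1922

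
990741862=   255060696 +735681166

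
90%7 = 6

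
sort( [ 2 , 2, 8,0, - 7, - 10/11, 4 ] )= [ - 7 , - 10/11, 0,2,2,4, 8] 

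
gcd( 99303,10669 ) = 1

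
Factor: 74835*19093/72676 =1428824655/72676 =2^( - 2)*3^2*5^1*61^1*313^1*1663^1*18169^( - 1)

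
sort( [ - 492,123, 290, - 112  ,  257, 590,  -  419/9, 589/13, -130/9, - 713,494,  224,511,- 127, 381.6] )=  [  -  713, - 492, - 127, - 112, - 419/9, - 130/9, 589/13, 123 , 224,257, 290  ,  381.6,494, 511, 590 ] 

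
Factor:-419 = -419^1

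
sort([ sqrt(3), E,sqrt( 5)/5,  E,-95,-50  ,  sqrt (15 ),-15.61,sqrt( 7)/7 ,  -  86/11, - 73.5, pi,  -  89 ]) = [ - 95,-89,-73.5, - 50, - 15.61, - 86/11,  sqrt( 7)/7, sqrt( 5)/5 , sqrt( 3),E , E, pi,  sqrt(15)]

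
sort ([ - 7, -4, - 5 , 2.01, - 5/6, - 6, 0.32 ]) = [ - 7,- 6,  -  5,  -  4, - 5/6 , 0.32,2.01] 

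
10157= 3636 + 6521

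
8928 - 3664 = 5264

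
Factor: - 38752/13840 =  - 2^1*5^ (-1)*7^1 = - 14/5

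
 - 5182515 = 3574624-8757139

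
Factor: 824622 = 2^1*3^1*137437^1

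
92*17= 1564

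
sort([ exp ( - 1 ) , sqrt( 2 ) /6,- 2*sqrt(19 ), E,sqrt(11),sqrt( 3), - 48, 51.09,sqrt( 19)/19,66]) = [ - 48, - 2*  sqrt ( 19),sqrt( 19)/19 , sqrt(2 ) /6,exp(-1), sqrt(3 ),E, sqrt ( 11 ), 51.09,  66 ] 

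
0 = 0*205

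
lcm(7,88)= 616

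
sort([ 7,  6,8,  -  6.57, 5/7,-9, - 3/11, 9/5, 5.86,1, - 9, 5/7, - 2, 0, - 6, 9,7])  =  [-9 , -9, - 6.57,-6, - 2, - 3/11 , 0, 5/7 , 5/7,1, 9/5, 5.86, 6, 7, 7, 8,9]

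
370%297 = 73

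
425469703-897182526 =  - 471712823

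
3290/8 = 411 + 1/4 = 411.25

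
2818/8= 1409/4 = 352.25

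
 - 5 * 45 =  - 225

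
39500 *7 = 276500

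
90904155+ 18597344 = 109501499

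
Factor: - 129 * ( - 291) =3^2  *  43^1* 97^1  =  37539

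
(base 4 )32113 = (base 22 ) 1JH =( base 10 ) 919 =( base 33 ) rs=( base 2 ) 1110010111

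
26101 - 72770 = - 46669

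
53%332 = 53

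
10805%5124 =557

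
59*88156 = 5201204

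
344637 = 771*447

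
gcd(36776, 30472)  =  8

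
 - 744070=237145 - 981215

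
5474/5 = 1094 + 4/5 =1094.80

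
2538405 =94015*27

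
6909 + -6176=733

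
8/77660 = 2/19415 = 0.00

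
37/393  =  37/393 = 0.09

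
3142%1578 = 1564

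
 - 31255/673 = -31255/673 = -46.44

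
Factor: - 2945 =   -  5^1 *19^1 * 31^1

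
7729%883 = 665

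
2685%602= 277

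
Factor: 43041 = 3^1*14347^1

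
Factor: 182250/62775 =2^1*3^2*5^1*31^(  -  1) = 90/31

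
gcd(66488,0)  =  66488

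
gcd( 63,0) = 63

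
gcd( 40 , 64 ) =8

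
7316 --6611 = 13927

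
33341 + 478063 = 511404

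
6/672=1/112= 0.01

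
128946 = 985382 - 856436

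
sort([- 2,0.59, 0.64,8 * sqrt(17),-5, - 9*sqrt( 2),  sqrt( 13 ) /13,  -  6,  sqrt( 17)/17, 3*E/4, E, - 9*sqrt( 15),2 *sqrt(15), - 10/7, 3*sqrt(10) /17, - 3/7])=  [ - 9 * sqrt ( 15),- 9*sqrt(2),-6, - 5, - 2, - 10/7,-3/7,sqrt( 17) /17, sqrt( 13)/13  ,  3*sqrt(10)/17, 0.59, 0.64, 3 * E/4, E , 2*sqrt ( 15 ),  8* sqrt( 17 ) ]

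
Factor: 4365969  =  3^1*1455323^1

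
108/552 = 9/46  =  0.20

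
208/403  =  16/31 = 0.52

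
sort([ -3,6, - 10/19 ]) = [ -3, - 10/19, 6] 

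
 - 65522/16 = - 4096+ 7/8 = - 4095.12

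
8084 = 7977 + 107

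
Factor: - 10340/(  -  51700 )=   1/5=5^( - 1)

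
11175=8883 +2292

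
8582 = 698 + 7884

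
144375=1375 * 105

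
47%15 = 2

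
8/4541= 8/4541  =  0.00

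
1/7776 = 1/7776 = 0.00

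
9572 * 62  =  593464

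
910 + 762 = 1672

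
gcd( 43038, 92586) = 6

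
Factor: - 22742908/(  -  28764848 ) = 2^( - 2)*7^(-1 )*79^( - 1 )*1223^1*3251^( - 1)*4649^1 = 5685727/7191212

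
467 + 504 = 971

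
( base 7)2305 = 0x346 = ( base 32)Q6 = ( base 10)838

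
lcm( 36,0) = 0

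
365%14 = 1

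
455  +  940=1395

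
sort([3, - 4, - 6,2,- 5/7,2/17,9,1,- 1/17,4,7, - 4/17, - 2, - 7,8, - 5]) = [ -7, - 6, - 5, - 4,  -  2, - 5/7,  -  4/17, - 1/17, 2/17,1,2,3, 4,7, 8,9 ] 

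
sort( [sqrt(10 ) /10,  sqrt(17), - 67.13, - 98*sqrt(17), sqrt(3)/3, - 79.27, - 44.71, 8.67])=[ - 98*sqrt(17), - 79.27, - 67.13, - 44.71, sqrt( 10)/10,sqrt(3 )/3,sqrt( 17 ), 8.67 ]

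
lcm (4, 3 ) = 12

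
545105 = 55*9911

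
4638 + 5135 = 9773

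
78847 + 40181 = 119028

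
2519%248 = 39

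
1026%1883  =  1026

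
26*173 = 4498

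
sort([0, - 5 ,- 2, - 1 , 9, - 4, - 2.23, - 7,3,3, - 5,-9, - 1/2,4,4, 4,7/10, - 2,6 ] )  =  [ - 9,-7, - 5 ,-5,- 4, - 2.23, - 2,  -  2, - 1, - 1/2, 0, 7/10,3,3,4,4,4,6,9]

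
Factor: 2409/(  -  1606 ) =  - 3/2 = - 2^( - 1 )*3^1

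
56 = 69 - 13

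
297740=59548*5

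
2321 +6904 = 9225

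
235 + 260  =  495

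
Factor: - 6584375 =-5^5*7^2*43^1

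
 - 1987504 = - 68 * 29228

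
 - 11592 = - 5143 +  - 6449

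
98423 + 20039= 118462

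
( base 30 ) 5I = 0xa8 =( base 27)66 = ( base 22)7e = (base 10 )168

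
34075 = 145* 235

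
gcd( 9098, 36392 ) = 9098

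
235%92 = 51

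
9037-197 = 8840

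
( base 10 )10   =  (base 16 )A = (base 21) A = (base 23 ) a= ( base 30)a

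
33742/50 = 16871/25=674.84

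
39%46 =39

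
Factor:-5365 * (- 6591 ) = 35360715   =  3^1*5^1*13^3*29^1*37^1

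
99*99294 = 9830106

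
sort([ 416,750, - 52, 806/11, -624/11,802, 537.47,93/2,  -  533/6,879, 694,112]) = [-533/6, - 624/11,-52  ,  93/2,806/11, 112, 416,537.47,694,750,802, 879 ]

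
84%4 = 0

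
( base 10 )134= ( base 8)206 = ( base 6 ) 342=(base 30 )4e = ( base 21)68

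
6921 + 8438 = 15359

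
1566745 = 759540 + 807205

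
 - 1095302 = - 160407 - 934895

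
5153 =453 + 4700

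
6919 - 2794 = 4125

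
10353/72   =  143 + 19/24 =143.79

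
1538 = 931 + 607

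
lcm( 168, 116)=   4872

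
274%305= 274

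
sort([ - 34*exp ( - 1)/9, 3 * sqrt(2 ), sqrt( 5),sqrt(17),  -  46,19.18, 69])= [-46, - 34  *  exp( - 1)/9, sqrt( 5), sqrt ( 17),3 *sqrt ( 2), 19.18,69 ] 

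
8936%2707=815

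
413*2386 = 985418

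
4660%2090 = 480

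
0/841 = 0 = 0.00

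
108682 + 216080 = 324762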